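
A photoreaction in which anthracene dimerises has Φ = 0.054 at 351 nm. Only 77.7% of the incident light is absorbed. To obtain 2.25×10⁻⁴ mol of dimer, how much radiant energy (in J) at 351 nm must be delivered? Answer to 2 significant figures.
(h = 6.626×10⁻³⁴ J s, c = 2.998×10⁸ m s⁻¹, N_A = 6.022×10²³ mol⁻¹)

Photons that must be absorbed: 2.25×10⁻⁴ / 0.054 = 0.004167 mol.
Incident photons needed: 0.004167 / 0.777 = 0.005363 mol.
Photon energy: hc/λ = 5.659×10⁻¹⁹ J; per mole, 3.408×10⁵ J mol⁻¹.
Energy required: 0.005363 × 3.408×10⁵ = 1800 J.

1800 J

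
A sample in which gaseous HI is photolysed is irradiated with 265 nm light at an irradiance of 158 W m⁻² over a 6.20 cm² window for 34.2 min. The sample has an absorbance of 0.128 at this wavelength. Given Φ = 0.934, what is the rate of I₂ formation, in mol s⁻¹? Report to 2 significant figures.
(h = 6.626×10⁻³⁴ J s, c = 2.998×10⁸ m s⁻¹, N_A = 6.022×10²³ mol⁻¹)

Photon energy at 265 nm: hc/λ = (6.626×10⁻³⁴)(2.998×10⁸)/(265×10⁻⁹) = 7.496×10⁻¹⁹ J.
Energy delivered: (158 W m⁻²)(6.20×10⁻⁴ m²)(2052 s) = 201.0 J.
Photons incident: 201.0 / 7.496×10⁻¹⁹ = 2.681×10²⁰, i.e. 2.681×10²⁰/6.022×10²³ = 4.452×10⁻⁴ mol.
Fraction absorbed: 1 − 10^(−0.128) = 0.2553.
Photons absorbed: 0.2553 × 4.452×10⁻⁴ = 1.137×10⁻⁴ mol.
Product formed: 0.934 × 1.137×10⁻⁴ = 1.062×10⁻⁴ mol.
Rate: 1.062×10⁻⁴ / 2052 s = 5.2×10⁻⁸ mol s⁻¹.

5.2×10⁻⁸ mol s⁻¹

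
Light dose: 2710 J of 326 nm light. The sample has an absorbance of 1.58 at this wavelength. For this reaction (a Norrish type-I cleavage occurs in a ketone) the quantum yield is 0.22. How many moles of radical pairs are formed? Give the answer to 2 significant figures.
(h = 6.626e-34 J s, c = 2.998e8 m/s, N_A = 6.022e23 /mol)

0.0016 mol

Photon energy at 326 nm: hc/λ = (6.626e-34)(2.998e8)/(326e-9) = 6.093e-19 J.
Photons incident: 2710 / 6.093e-19 = 4.448e21, i.e. 4.448e21/6.022e23 = 0.007386 mol.
Fraction absorbed: 1 − 10^(−1.58) = 0.9737.
Photons absorbed: 0.9737 × 0.007386 = 0.007192 mol.
Product: Φ × n_abs = 0.22 × 0.007192 = 0.001582 mol.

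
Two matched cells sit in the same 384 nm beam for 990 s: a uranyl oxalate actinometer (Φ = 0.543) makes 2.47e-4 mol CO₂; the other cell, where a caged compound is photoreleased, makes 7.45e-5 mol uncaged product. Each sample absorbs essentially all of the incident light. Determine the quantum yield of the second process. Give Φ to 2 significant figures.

Φ = 0.16

Photons absorbed by the actinometer: 2.47e-4 / 0.543 = 4.549e-4 mol.
Φ(unknown) = 7.45e-5 / 4.549e-4 = 0.16.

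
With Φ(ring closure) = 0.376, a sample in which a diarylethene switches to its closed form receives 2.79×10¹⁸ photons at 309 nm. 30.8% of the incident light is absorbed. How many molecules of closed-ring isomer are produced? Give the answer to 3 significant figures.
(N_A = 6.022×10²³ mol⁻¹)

Moles of photons: 2.79×10¹⁸ / 6.022×10²³ = 4.633×10⁻⁶ mol.
Photons absorbed: 0.308 × 4.633×10⁻⁶ = 1.427×10⁻⁶ mol.
Product: Φ × n_abs = 0.376 × 1.427×10⁻⁶ = 5.366×10⁻⁷ mol.
As a count: 5.366×10⁻⁷ × 6.022×10²³ = 3.23×10¹⁷.

3.23×10¹⁷ molecules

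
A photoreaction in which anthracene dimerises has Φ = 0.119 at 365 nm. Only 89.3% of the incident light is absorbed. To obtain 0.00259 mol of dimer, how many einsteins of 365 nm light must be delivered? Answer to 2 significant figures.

Photons that must be absorbed: 0.00259 / 0.119 = 0.02176 mol.
Incident photons needed: 0.02176 / 0.893 = 0.02437 mol.

0.024 einstein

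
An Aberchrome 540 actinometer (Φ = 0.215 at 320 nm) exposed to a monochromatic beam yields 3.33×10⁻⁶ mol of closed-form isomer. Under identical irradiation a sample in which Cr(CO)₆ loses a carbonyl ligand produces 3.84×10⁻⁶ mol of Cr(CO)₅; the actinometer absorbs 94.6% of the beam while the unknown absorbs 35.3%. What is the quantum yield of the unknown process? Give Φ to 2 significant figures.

Φ = 0.66

Photons absorbed by the actinometer: 3.33×10⁻⁶ / 0.215 = 1.549×10⁻⁵ mol.
Incident flux: 1.549×10⁻⁵ / 0.946 = 1.637×10⁻⁵ einstein.
Absorbed by unknown: 0.353 × 1.637×10⁻⁵ = 5.779×10⁻⁶ mol.
Φ(unknown) = 3.84×10⁻⁶ / 5.779×10⁻⁶ = 0.66.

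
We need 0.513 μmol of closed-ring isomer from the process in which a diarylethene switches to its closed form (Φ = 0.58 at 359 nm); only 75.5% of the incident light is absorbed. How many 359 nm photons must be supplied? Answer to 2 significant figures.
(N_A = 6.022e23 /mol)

7.1e17 photons

Product: 0.513 μmol = 5.13e-7 mol.
Photons that must be absorbed: 5.13e-7 / 0.58 = 8.845e-7 mol.
Incident photons needed: 8.845e-7 / 0.755 = 1.172e-6 mol.
Photon count: 1.172e-6 × 6.022e23 = 7.1e17.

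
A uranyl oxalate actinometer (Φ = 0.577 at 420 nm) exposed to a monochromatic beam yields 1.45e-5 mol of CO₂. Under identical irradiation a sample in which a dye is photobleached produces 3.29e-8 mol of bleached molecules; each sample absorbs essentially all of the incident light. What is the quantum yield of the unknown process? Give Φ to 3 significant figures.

Photons absorbed by the actinometer: 1.45e-5 / 0.577 = 2.513e-5 mol.
Φ(unknown) = 3.29e-8 / 2.513e-5 = 0.00131.

Φ = 0.00131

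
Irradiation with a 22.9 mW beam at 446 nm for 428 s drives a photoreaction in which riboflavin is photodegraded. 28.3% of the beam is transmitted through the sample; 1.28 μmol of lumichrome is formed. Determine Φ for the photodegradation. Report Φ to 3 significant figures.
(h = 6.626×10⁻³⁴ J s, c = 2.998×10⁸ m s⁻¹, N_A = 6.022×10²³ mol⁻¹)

Φ = 0.0489

Product: 1.28 μmol = 1.28×10⁻⁶ mol.
Photon energy at 446 nm: hc/λ = (6.626×10⁻³⁴)(2.998×10⁸)/(446×10⁻⁹) = 4.454×10⁻¹⁹ J.
Energy delivered: (22.9 mW)(428 s) = 9.801 J.
Photons incident: 9.801 / 4.454×10⁻¹⁹ = 2.200×10¹⁹, i.e. 2.200×10¹⁹/6.022×10²³ = 3.653×10⁻⁵ mol.
Fraction absorbed: 1 − 28.3/100 = 0.7170.
Photons absorbed: 0.7170 × 3.653×10⁻⁵ = 2.619×10⁻⁵ mol.
Φ = 1.28×10⁻⁶ mol / 2.619×10⁻⁵ mol photons = 0.0489.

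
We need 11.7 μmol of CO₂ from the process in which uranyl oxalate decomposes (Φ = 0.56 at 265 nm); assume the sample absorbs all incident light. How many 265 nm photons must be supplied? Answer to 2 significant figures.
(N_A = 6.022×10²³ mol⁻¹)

1.3×10¹⁹ photons

Product: 11.7 μmol = 1.17×10⁻⁵ mol.
Photons that must be absorbed: 1.17×10⁻⁵ / 0.56 = 2.089×10⁻⁵ mol.
Photon count: 2.089×10⁻⁵ × 6.022×10²³ = 1.3×10¹⁹.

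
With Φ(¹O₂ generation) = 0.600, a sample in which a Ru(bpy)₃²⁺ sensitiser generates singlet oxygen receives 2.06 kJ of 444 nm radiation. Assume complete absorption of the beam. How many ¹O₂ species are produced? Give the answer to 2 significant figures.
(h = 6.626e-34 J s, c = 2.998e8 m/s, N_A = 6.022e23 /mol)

Photon energy at 444 nm: hc/λ = (6.626e-34)(2.998e8)/(444e-9) = 4.474e-19 J.
Incident energy: 2.06 kJ = 2060 J.
Photons incident: 2060 / 4.474e-19 = 4.604e21, i.e. 4.604e21/6.022e23 = 0.007645 mol.
Product: Φ × n_abs = 0.600 × 0.007645 = 0.004587 mol.
As a count: 0.004587 × 6.022e23 = 2.8e21.

2.8e21 species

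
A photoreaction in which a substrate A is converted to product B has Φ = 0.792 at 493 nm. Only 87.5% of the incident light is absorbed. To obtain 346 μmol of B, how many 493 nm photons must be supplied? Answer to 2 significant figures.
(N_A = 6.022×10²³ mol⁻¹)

3.0×10²⁰ photons

Product: 346 μmol = 3.46×10⁻⁴ mol.
Photons that must be absorbed: 3.46×10⁻⁴ / 0.792 = 4.369×10⁻⁴ mol.
Incident photons needed: 4.369×10⁻⁴ / 0.875 = 4.993×10⁻⁴ mol.
Photon count: 4.993×10⁻⁴ × 6.022×10²³ = 3.0×10²⁰.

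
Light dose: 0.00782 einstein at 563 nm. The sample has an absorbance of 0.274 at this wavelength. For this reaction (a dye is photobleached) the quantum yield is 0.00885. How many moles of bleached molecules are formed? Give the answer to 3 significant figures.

Fraction absorbed: 1 − 10^(−0.274) = 0.4679.
Photons absorbed: 0.4679 × 0.00782 = 0.003659 mol.
Product: Φ × n_abs = 0.00885 × 0.003659 = 3.238×10⁻⁵ mol.

3.24×10⁻⁵ mol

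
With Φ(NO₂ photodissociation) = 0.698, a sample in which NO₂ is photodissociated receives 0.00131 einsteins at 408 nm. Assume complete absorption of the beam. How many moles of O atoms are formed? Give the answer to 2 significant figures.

9.1×10⁻⁴ mol

Product: Φ × n_abs = 0.698 × 0.00131 = 9.144×10⁻⁴ mol.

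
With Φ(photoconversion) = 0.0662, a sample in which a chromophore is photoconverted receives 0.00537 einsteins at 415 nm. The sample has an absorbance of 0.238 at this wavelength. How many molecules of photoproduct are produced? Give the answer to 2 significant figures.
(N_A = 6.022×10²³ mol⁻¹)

Fraction absorbed: 1 − 10^(−0.238) = 0.4219.
Photons absorbed: 0.4219 × 0.00537 = 0.002266 mol.
Product: Φ × n_abs = 0.0662 × 0.002266 = 1.500×10⁻⁴ mol.
As a count: 1.500×10⁻⁴ × 6.022×10²³ = 9.0×10¹⁹.

9.0×10¹⁹ molecules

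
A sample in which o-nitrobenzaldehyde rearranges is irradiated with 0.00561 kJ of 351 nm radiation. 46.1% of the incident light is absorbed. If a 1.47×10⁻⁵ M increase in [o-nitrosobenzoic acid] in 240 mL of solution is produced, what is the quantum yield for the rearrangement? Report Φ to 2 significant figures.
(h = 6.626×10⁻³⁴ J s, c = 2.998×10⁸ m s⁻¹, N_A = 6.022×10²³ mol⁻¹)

Product: (1.47×10⁻⁵ M)(0.24 L) = 3.528×10⁻⁶ mol.
Photon energy at 351 nm: hc/λ = (6.626×10⁻³⁴)(2.998×10⁸)/(351×10⁻⁹) = 5.659×10⁻¹⁹ J.
Incident energy: 0.00561 kJ = 5.61 J.
Photons incident: 5.61 / 5.659×10⁻¹⁹ = 9.913×10¹⁸, i.e. 9.913×10¹⁸/6.022×10²³ = 1.646×10⁻⁵ mol.
Photons absorbed: 0.461 × 1.646×10⁻⁵ = 7.588×10⁻⁶ mol.
Φ = 3.528×10⁻⁶ mol / 7.588×10⁻⁶ mol photons = 0.46.

Φ = 0.46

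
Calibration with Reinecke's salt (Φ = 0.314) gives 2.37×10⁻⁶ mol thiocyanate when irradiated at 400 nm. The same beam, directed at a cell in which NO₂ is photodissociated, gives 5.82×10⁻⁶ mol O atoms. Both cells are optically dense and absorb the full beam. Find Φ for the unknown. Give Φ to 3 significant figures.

Φ = 0.771

Photons absorbed by the actinometer: 2.37×10⁻⁶ / 0.314 = 7.548×10⁻⁶ mol.
Φ(unknown) = 5.82×10⁻⁶ / 7.548×10⁻⁶ = 0.771.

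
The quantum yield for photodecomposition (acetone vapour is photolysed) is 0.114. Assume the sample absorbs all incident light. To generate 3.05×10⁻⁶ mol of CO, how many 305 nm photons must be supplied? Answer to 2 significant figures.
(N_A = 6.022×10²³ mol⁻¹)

Photons that must be absorbed: 3.05×10⁻⁶ / 0.114 = 2.675×10⁻⁵ mol.
Photon count: 2.675×10⁻⁵ × 6.022×10²³ = 1.6×10¹⁹.

1.6×10¹⁹ photons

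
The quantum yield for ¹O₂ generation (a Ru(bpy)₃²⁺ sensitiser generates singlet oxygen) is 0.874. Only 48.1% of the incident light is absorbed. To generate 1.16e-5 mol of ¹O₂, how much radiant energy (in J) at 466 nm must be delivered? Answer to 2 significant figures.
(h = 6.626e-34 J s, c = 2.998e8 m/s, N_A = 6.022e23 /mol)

7.1 J

Photons that must be absorbed: 1.16e-5 / 0.874 = 1.327e-5 mol.
Incident photons needed: 1.327e-5 / 0.481 = 2.759e-5 mol.
Photon energy: hc/λ = 4.263e-19 J; per mole, 2.567e5 J mol⁻¹.
Energy required: 2.759e-5 × 2.567e5 = 7.1 J.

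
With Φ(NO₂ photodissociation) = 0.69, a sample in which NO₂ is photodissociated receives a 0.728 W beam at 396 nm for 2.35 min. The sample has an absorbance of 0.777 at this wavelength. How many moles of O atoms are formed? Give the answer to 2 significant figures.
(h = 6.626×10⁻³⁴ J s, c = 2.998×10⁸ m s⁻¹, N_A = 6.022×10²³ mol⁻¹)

2.0×10⁻⁴ mol

Photon energy at 396 nm: hc/λ = (6.626×10⁻³⁴)(2.998×10⁸)/(396×10⁻⁹) = 5.016×10⁻¹⁹ J.
Energy delivered: (0.728 W)(141 s) = 102.6 J.
Photons incident: 102.6 / 5.016×10⁻¹⁹ = 2.045×10²⁰, i.e. 2.045×10²⁰/6.022×10²³ = 3.396×10⁻⁴ mol.
Fraction absorbed: 1 − 10^(−0.777) = 0.8329.
Photons absorbed: 0.8329 × 3.396×10⁻⁴ = 2.829×10⁻⁴ mol.
Product: Φ × n_abs = 0.69 × 2.829×10⁻⁴ = 1.952×10⁻⁴ mol.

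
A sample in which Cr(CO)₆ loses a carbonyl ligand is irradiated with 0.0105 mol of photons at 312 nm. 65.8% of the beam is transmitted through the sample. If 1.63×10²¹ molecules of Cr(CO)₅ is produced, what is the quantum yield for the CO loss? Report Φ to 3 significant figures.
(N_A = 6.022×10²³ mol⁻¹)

Product: 1.63×10²¹ / 6.022×10²³ = 0.002707 mol.
Fraction absorbed: 1 − 65.8/100 = 0.3420.
Photons absorbed: 0.3420 × 0.0105 = 0.003591 mol.
Φ = 0.002707 mol / 0.003591 mol photons = 0.754.

Φ = 0.754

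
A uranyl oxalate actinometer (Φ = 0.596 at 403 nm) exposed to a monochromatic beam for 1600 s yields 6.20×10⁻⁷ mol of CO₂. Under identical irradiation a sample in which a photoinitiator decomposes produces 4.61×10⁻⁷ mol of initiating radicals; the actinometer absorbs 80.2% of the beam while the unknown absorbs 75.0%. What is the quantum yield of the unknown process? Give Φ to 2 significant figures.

Φ = 0.47

Photons absorbed by the actinometer: 6.20×10⁻⁷ / 0.596 = 1.040×10⁻⁶ mol.
Incident flux: 1.040×10⁻⁶ / 0.802 = 1.297×10⁻⁶ einstein.
Absorbed by unknown: 0.750 × 1.297×10⁻⁶ = 9.728×10⁻⁷ mol.
Φ(unknown) = 4.61×10⁻⁷ / 9.728×10⁻⁷ = 0.47.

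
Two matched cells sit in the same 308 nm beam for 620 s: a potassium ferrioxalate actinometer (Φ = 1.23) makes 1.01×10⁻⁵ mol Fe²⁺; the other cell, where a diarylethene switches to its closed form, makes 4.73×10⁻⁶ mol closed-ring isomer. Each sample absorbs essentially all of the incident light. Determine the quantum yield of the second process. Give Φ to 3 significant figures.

Photons absorbed by the actinometer: 1.01×10⁻⁵ / 1.23 = 8.211×10⁻⁶ mol.
Φ(unknown) = 4.73×10⁻⁶ / 8.211×10⁻⁶ = 0.576.

Φ = 0.576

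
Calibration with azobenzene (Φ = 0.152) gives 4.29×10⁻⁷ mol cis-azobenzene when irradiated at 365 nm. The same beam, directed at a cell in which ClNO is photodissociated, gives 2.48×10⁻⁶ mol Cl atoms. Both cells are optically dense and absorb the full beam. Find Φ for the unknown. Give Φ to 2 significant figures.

Photons absorbed by the actinometer: 4.29×10⁻⁷ / 0.152 = 2.822×10⁻⁶ mol.
Φ(unknown) = 2.48×10⁻⁶ / 2.822×10⁻⁶ = 0.88.

Φ = 0.88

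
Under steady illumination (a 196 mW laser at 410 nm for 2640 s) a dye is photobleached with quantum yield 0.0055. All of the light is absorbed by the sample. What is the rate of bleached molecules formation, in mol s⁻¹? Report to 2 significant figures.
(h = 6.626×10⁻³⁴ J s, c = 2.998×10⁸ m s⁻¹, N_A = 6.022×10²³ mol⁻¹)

Photon energy at 410 nm: hc/λ = (6.626×10⁻³⁴)(2.998×10⁸)/(410×10⁻⁹) = 4.845×10⁻¹⁹ J.
Energy delivered: (196 mW)(2640 s) = 517.4 J.
Photons incident: 517.4 / 4.845×10⁻¹⁹ = 1.068×10²¹, i.e. 1.068×10²¹/6.022×10²³ = 0.001773 mol.
Product formed: 0.0055 × 0.001773 = 9.752×10⁻⁶ mol.
Rate: 9.752×10⁻⁶ / 2640 s = 3.7×10⁻⁹ mol s⁻¹.

3.7×10⁻⁹ mol s⁻¹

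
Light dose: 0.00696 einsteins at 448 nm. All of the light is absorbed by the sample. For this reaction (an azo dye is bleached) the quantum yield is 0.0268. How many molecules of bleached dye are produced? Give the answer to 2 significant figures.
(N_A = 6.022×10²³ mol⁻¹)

1.1×10²⁰ molecules

Product: Φ × n_abs = 0.0268 × 0.00696 = 1.865×10⁻⁴ mol.
As a count: 1.865×10⁻⁴ × 6.022×10²³ = 1.1×10²⁰.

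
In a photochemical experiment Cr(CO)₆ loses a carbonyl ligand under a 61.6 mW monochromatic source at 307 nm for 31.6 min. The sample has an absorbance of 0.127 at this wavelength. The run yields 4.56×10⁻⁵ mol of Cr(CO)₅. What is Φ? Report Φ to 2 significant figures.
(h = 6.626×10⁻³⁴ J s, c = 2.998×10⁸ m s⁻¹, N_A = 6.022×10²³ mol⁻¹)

Φ = 0.60

Photon energy at 307 nm: hc/λ = (6.626×10⁻³⁴)(2.998×10⁸)/(307×10⁻⁹) = 6.471×10⁻¹⁹ J.
Energy delivered: (61.6 mW)(1896 s) = 116.8 J.
Photons incident: 116.8 / 6.471×10⁻¹⁹ = 1.805×10²⁰, i.e. 1.805×10²⁰/6.022×10²³ = 2.997×10⁻⁴ mol.
Fraction absorbed: 1 − 10^(−0.127) = 0.2536.
Photons absorbed: 0.2536 × 2.997×10⁻⁴ = 7.600×10⁻⁵ mol.
Φ = 4.56×10⁻⁵ mol / 7.600×10⁻⁵ mol photons = 0.60.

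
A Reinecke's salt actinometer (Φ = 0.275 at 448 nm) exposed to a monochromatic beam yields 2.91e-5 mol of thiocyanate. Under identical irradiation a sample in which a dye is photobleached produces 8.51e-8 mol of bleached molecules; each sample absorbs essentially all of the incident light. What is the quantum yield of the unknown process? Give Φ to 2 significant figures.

Photons absorbed by the actinometer: 2.91e-5 / 0.275 = 1.058e-4 mol.
Φ(unknown) = 8.51e-8 / 1.058e-4 = 8.0e-4.

Φ = 8.0e-4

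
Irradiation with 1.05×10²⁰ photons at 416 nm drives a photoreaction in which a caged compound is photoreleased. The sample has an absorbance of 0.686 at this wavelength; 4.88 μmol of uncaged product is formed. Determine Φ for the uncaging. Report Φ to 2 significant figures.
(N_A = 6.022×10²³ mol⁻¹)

Product: 4.88 μmol = 4.88×10⁻⁶ mol.
Moles of photons: 1.05×10²⁰ / 6.022×10²³ = 1.744×10⁻⁴ mol.
Fraction absorbed: 1 − 10^(−0.686) = 0.7939.
Photons absorbed: 0.7939 × 1.744×10⁻⁴ = 1.385×10⁻⁴ mol.
Φ = 4.88×10⁻⁶ mol / 1.385×10⁻⁴ mol photons = 0.035.

Φ = 0.035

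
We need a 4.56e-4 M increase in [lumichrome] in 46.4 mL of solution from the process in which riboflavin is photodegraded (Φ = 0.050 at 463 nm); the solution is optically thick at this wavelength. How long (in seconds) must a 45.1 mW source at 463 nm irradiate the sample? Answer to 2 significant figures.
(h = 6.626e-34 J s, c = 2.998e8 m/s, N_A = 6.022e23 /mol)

Product: (4.56e-4 M)(0.0464 L) = 2.116e-5 mol.
Photons that must be absorbed: 2.116e-5 / 0.050 = 4.232e-4 mol.
Photon energy: hc/λ = 4.290e-19 J; per mole, 2.583e5 J mol⁻¹.
Energy required: 4.232e-4 × 2.583e5 = 109.3 J.
Time: 109.3 J / 0.0451 W = 2400 s.

t ≈ 2400 s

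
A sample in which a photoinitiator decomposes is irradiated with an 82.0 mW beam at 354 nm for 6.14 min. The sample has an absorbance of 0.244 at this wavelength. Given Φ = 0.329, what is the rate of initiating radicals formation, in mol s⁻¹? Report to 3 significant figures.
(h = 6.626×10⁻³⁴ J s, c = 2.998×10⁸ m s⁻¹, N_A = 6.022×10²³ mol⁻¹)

Photon energy at 354 nm: hc/λ = (6.626×10⁻³⁴)(2.998×10⁸)/(354×10⁻⁹) = 5.612×10⁻¹⁹ J.
Energy delivered: (82.0 mW)(368.4 s) = 30.21 J.
Photons incident: 30.21 / 5.612×10⁻¹⁹ = 5.383×10¹⁹, i.e. 5.383×10¹⁹/6.022×10²³ = 8.939×10⁻⁵ mol.
Fraction absorbed: 1 − 10^(−0.244) = 0.4298.
Photons absorbed: 0.4298 × 8.939×10⁻⁵ = 3.842×10⁻⁵ mol.
Product formed: 0.329 × 3.842×10⁻⁵ = 1.264×10⁻⁵ mol.
Rate: 1.264×10⁻⁵ / 368.4 s = 3.43×10⁻⁸ mol s⁻¹.

3.43×10⁻⁸ mol s⁻¹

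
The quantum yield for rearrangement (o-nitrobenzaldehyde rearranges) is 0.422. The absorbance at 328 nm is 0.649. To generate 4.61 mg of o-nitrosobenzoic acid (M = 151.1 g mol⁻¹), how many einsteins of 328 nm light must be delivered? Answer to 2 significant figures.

9.3×10⁻⁵ einstein

Product: 4.61 mg / 151.1 g mol⁻¹ = 3.051×10⁻⁵ mol.
Photons that must be absorbed: 3.051×10⁻⁵ / 0.422 = 7.230×10⁻⁵ mol.
Fraction absorbed: 1 − 10^(−0.649) = 0.7756.
Incident photons needed: 7.230×10⁻⁵ / 0.7756 = 9.322×10⁻⁵ mol.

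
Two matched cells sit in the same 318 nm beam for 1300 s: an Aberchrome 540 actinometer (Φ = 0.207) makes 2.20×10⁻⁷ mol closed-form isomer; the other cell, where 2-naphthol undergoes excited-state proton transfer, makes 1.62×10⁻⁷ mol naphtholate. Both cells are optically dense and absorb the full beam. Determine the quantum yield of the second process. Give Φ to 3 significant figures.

Φ = 0.152

Photons absorbed by the actinometer: 2.20×10⁻⁷ / 0.207 = 1.063×10⁻⁶ mol.
Φ(unknown) = 1.62×10⁻⁷ / 1.063×10⁻⁶ = 0.152.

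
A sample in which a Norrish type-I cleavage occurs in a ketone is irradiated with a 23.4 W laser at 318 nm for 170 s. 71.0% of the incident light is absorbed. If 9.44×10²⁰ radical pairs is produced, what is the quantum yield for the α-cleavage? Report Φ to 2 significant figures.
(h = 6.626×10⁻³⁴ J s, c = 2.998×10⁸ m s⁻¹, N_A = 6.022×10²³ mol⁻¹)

Φ = 0.21

Product: 9.44×10²⁰ / 6.022×10²³ = 0.001568 mol.
Photon energy at 318 nm: hc/λ = (6.626×10⁻³⁴)(2.998×10⁸)/(318×10⁻⁹) = 6.247×10⁻¹⁹ J.
Energy delivered: (23.4 W)(170 s) = 3978 J.
Photons incident: 3978 / 6.247×10⁻¹⁹ = 6.368×10²¹, i.e. 6.368×10²¹/6.022×10²³ = 0.01057 mol.
Photons absorbed: 0.710 × 0.01057 = 0.007505 mol.
Φ = 0.001568 mol / 0.007505 mol photons = 0.21.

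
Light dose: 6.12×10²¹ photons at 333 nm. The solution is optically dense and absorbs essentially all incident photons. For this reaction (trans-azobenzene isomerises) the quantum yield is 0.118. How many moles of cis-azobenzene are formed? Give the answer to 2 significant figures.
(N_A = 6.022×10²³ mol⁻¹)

0.0012 mol

Moles of photons: 6.12×10²¹ / 6.022×10²³ = 0.01016 mol.
Product: Φ × n_abs = 0.118 × 0.01016 = 0.001199 mol.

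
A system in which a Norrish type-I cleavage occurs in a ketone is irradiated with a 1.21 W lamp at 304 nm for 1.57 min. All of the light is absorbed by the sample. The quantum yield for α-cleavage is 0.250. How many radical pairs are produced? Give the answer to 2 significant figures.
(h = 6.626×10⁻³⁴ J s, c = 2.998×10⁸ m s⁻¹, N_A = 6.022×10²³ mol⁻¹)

4.4×10¹⁹ radical pairs

Photon energy at 304 nm: hc/λ = (6.626×10⁻³⁴)(2.998×10⁸)/(304×10⁻⁹) = 6.534×10⁻¹⁹ J.
Energy delivered: (1.21 W)(94.2 s) = 114.0 J.
Photons incident: 114.0 / 6.534×10⁻¹⁹ = 1.745×10²⁰, i.e. 1.745×10²⁰/6.022×10²³ = 2.898×10⁻⁴ mol.
Product: Φ × n_abs = 0.250 × 2.898×10⁻⁴ = 7.245×10⁻⁵ mol.
As a count: 7.245×10⁻⁵ × 6.022×10²³ = 4.4×10¹⁹.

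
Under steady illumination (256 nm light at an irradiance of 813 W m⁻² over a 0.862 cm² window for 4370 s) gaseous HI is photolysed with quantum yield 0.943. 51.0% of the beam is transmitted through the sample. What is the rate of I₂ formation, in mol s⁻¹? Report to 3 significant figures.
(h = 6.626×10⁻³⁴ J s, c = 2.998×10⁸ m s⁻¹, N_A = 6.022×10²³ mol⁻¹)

Photon energy at 256 nm: hc/λ = (6.626×10⁻³⁴)(2.998×10⁸)/(256×10⁻⁹) = 7.760×10⁻¹⁹ J.
Energy delivered: (813 W m⁻²)(0.862×10⁻⁴ m²)(4370 s) = 306.3 J.
Photons incident: 306.3 / 7.760×10⁻¹⁹ = 3.947×10²⁰, i.e. 3.947×10²⁰/6.022×10²³ = 6.554×10⁻⁴ mol.
Fraction absorbed: 1 − 51.0/100 = 0.4900.
Photons absorbed: 0.4900 × 6.554×10⁻⁴ = 3.211×10⁻⁴ mol.
Product formed: 0.943 × 3.211×10⁻⁴ = 3.028×10⁻⁴ mol.
Rate: 3.028×10⁻⁴ / 4370 s = 6.93×10⁻⁸ mol s⁻¹.

6.93×10⁻⁸ mol s⁻¹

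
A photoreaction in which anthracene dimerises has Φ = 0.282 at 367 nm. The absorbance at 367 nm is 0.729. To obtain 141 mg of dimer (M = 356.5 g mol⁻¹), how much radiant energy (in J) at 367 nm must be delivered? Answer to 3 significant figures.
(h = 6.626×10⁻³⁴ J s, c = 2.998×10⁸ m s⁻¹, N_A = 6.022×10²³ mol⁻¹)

Product: 141 mg / 356.5 g mol⁻¹ = 3.955×10⁻⁴ mol.
Photons that must be absorbed: 3.955×10⁻⁴ / 0.282 = 0.001402 mol.
Fraction absorbed: 1 − 10^(−0.729) = 0.8134.
Incident photons needed: 0.001402 / 0.8134 = 0.001724 mol.
Photon energy: hc/λ = 5.413×10⁻¹⁹ J; per mole, 3.260×10⁵ J mol⁻¹.
Energy required: 0.001724 × 3.260×10⁵ = 562 J.

562 J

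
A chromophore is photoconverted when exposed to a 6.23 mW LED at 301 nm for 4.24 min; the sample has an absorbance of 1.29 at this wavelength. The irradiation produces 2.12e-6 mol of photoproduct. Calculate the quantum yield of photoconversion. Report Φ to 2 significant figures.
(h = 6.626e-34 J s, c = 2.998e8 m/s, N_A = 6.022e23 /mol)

Photon energy at 301 nm: hc/λ = (6.626e-34)(2.998e8)/(301e-9) = 6.600e-19 J.
Energy delivered: (6.23 mW)(254.4 s) = 1.585 J.
Photons incident: 1.585 / 6.600e-19 = 2.402e18, i.e. 2.402e18/6.022e23 = 3.989e-6 mol.
Fraction absorbed: 1 − 10^(−1.29) = 0.9487.
Photons absorbed: 0.9487 × 3.989e-6 = 3.784e-6 mol.
Φ = 2.12e-6 mol / 3.784e-6 mol photons = 0.56.

Φ = 0.56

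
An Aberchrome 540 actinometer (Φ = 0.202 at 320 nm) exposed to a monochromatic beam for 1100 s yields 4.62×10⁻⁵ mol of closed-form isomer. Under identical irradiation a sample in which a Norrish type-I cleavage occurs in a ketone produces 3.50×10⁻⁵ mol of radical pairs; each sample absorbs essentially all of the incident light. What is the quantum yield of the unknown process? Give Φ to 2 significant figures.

Φ = 0.15

Photons absorbed by the actinometer: 4.62×10⁻⁵ / 0.202 = 2.287×10⁻⁴ mol.
Φ(unknown) = 3.50×10⁻⁵ / 2.287×10⁻⁴ = 0.15.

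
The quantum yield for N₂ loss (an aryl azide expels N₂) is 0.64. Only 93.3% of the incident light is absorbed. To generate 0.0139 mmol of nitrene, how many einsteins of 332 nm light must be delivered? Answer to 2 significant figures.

2.3e-5 einstein

Product: 0.0139 mmol = 1.39e-5 mol.
Photons that must be absorbed: 1.39e-5 / 0.64 = 2.172e-5 mol.
Incident photons needed: 2.172e-5 / 0.933 = 2.328e-5 mol.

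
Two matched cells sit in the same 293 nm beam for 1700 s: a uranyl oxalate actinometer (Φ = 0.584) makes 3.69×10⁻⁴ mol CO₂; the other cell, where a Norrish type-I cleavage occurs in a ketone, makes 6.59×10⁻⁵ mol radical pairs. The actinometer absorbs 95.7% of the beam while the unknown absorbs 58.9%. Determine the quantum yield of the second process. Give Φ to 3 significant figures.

Photons absorbed by the actinometer: 3.69×10⁻⁴ / 0.584 = 6.318×10⁻⁴ mol.
Incident flux: 6.318×10⁻⁴ / 0.957 = 6.602×10⁻⁴ einstein.
Absorbed by unknown: 0.589 × 6.602×10⁻⁴ = 3.889×10⁻⁴ mol.
Φ(unknown) = 6.59×10⁻⁵ / 3.889×10⁻⁴ = 0.169.

Φ = 0.169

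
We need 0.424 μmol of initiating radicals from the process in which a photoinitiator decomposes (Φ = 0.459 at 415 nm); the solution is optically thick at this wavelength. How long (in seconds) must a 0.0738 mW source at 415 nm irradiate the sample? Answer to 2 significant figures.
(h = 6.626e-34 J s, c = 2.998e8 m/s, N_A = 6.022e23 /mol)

Product: 0.424 μmol = 4.24e-7 mol.
Photons that must be absorbed: 4.24e-7 / 0.459 = 9.237e-7 mol.
Photon energy: hc/λ = 4.787e-19 J; per mole, 2.883e5 J mol⁻¹.
Energy required: 9.237e-7 × 2.883e5 = 0.2663 J.
Time: 0.2663 J / 7.38e-05 W = 3600 s.

t ≈ 3600 s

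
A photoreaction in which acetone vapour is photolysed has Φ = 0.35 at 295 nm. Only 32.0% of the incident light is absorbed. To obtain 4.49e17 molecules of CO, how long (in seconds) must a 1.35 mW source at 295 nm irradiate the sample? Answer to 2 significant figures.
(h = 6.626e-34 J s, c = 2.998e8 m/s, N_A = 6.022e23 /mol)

Product: 4.49e17 / 6.022e23 = 7.456e-7 mol.
Photons that must be absorbed: 7.456e-7 / 0.35 = 2.130e-6 mol.
Incident photons needed: 2.130e-6 / 0.320 = 6.656e-6 mol.
Photon energy: hc/λ = 6.734e-19 J; per mole, 4.055e5 J mol⁻¹.
Energy required: 6.656e-6 × 4.055e5 = 2.699 J.
Time: 2.699 J / 0.00135 W = 2000 s.

t ≈ 2000 s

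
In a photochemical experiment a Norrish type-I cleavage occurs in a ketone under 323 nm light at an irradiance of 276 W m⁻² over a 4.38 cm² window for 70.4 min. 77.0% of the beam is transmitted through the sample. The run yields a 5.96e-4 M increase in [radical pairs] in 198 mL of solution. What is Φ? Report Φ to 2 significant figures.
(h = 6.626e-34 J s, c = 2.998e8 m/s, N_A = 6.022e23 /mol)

Product: (5.96e-4 M)(0.198 L) = 1.180e-4 mol.
Photon energy at 323 nm: hc/λ = (6.626e-34)(2.998e8)/(323e-9) = 6.150e-19 J.
Energy delivered: (276 W m⁻²)(4.38e-4 m²)(4224 s) = 510.6 J.
Photons incident: 510.6 / 6.150e-19 = 8.302e20, i.e. 8.302e20/6.022e23 = 0.001379 mol.
Fraction absorbed: 1 − 77.0/100 = 0.2300.
Photons absorbed: 0.2300 × 0.001379 = 3.172e-4 mol.
Φ = 1.180e-4 mol / 3.172e-4 mol photons = 0.37.

Φ = 0.37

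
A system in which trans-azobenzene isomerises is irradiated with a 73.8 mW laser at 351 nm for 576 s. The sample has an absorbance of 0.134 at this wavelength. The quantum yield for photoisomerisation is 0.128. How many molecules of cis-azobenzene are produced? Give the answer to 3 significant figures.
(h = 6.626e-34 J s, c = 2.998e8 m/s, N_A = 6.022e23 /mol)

2.55e18 molecules

Photon energy at 351 nm: hc/λ = (6.626e-34)(2.998e8)/(351e-9) = 5.659e-19 J.
Energy delivered: (73.8 mW)(576 s) = 42.51 J.
Photons incident: 42.51 / 5.659e-19 = 7.512e19, i.e. 7.512e19/6.022e23 = 1.247e-4 mol.
Fraction absorbed: 1 − 10^(−0.134) = 0.2655.
Photons absorbed: 0.2655 × 1.247e-4 = 3.311e-5 mol.
Product: Φ × n_abs = 0.128 × 3.311e-5 = 4.238e-6 mol.
As a count: 4.238e-6 × 6.022e23 = 2.55e18.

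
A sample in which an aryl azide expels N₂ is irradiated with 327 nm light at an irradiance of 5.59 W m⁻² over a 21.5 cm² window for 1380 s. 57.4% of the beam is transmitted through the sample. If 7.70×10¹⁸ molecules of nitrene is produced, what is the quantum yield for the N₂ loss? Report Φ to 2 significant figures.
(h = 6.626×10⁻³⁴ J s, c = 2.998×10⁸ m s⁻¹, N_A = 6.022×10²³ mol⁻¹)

Product: 7.70×10¹⁸ / 6.022×10²³ = 1.279×10⁻⁵ mol.
Photon energy at 327 nm: hc/λ = (6.626×10⁻³⁴)(2.998×10⁸)/(327×10⁻⁹) = 6.075×10⁻¹⁹ J.
Energy delivered: (5.59 W m⁻²)(21.5×10⁻⁴ m²)(1380 s) = 16.59 J.
Photons incident: 16.59 / 6.075×10⁻¹⁹ = 2.731×10¹⁹, i.e. 2.731×10¹⁹/6.022×10²³ = 4.535×10⁻⁵ mol.
Fraction absorbed: 1 − 57.4/100 = 0.4260.
Photons absorbed: 0.4260 × 4.535×10⁻⁵ = 1.932×10⁻⁵ mol.
Φ = 1.279×10⁻⁵ mol / 1.932×10⁻⁵ mol photons = 0.66.

Φ = 0.66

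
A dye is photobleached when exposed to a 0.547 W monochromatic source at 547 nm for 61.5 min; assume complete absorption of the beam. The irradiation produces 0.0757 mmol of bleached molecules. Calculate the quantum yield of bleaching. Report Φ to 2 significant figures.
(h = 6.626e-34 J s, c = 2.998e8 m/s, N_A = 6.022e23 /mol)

Φ = 0.0082

Product: 0.0757 mmol = 7.57e-5 mol.
Photon energy at 547 nm: hc/λ = (6.626e-34)(2.998e8)/(547e-9) = 3.632e-19 J.
Energy delivered: (0.547 W)(3690 s) = 2018 J.
Photons incident: 2018 / 3.632e-19 = 5.556e21, i.e. 5.556e21/6.022e23 = 0.009226 mol.
Φ = 7.57e-5 mol / 0.009226 mol photons = 0.0082.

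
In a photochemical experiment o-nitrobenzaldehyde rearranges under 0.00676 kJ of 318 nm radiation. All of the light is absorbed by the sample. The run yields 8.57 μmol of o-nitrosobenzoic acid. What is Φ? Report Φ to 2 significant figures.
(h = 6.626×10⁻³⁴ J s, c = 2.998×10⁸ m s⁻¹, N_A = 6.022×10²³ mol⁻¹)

Φ = 0.48

Product: 8.57 μmol = 8.57×10⁻⁶ mol.
Photon energy at 318 nm: hc/λ = (6.626×10⁻³⁴)(2.998×10⁸)/(318×10⁻⁹) = 6.247×10⁻¹⁹ J.
Incident energy: 0.00676 kJ = 6.76 J.
Photons incident: 6.76 / 6.247×10⁻¹⁹ = 1.082×10¹⁹, i.e. 1.082×10¹⁹/6.022×10²³ = 1.797×10⁻⁵ mol.
Φ = 8.57×10⁻⁶ mol / 1.797×10⁻⁵ mol photons = 0.48.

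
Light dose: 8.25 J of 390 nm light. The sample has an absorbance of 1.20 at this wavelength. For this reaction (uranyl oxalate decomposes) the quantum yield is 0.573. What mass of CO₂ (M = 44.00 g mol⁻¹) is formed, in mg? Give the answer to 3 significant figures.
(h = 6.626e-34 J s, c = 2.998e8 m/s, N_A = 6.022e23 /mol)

Photon energy at 390 nm: hc/λ = (6.626e-34)(2.998e8)/(390e-9) = 5.094e-19 J.
Photons incident: 8.25 / 5.094e-19 = 1.620e19, i.e. 1.620e19/6.022e23 = 2.690e-5 mol.
Fraction absorbed: 1 − 10^(−1.20) = 0.9369.
Photons absorbed: 0.9369 × 2.690e-5 = 2.520e-5 mol.
Product: Φ × n_abs = 0.573 × 2.520e-5 = 1.444e-5 mol.
Mass: 1.444e-5 × 44.00 = 6.354e-4 g = 0.635 mg.

0.635 mg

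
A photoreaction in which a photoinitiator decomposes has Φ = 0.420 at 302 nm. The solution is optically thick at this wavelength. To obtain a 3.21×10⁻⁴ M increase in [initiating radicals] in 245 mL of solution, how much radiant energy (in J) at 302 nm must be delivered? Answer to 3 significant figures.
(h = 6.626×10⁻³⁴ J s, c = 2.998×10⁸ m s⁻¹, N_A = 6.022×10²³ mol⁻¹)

74.2 J

Product: (3.21×10⁻⁴ M)(0.245 L) = 7.865×10⁻⁵ mol.
Photons that must be absorbed: 7.865×10⁻⁵ / 0.420 = 1.873×10⁻⁴ mol.
Photon energy: hc/λ = 6.578×10⁻¹⁹ J; per mole, 3.961×10⁵ J mol⁻¹.
Energy required: 1.873×10⁻⁴ × 3.961×10⁵ = 74.2 J.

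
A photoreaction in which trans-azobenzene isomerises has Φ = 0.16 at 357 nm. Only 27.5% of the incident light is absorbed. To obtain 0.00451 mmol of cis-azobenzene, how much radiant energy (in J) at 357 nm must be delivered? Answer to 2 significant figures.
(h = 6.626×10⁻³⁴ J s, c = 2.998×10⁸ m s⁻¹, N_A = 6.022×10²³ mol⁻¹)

Product: 0.00451 mmol = 4.51×10⁻⁶ mol.
Photons that must be absorbed: 4.51×10⁻⁶ / 0.16 = 2.819×10⁻⁵ mol.
Incident photons needed: 2.819×10⁻⁵ / 0.275 = 1.025×10⁻⁴ mol.
Photon energy: hc/λ = 5.564×10⁻¹⁹ J; per mole, 3.351×10⁵ J mol⁻¹.
Energy required: 1.025×10⁻⁴ × 3.351×10⁵ = 34 J.

34 J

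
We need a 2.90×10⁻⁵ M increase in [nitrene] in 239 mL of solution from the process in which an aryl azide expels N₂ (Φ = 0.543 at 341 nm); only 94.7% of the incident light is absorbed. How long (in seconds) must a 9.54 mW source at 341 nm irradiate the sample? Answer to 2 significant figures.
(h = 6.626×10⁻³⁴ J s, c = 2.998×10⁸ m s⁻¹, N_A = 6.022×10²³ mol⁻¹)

t ≈ 500 s

Product: (2.90×10⁻⁵ M)(0.239 L) = 6.931×10⁻⁶ mol.
Photons that must be absorbed: 6.931×10⁻⁶ / 0.543 = 1.276×10⁻⁵ mol.
Incident photons needed: 1.276×10⁻⁵ / 0.947 = 1.347×10⁻⁵ mol.
Photon energy: hc/λ = 5.825×10⁻¹⁹ J; per mole, 3.508×10⁵ J mol⁻¹.
Energy required: 1.347×10⁻⁵ × 3.508×10⁵ = 4.725 J.
Time: 4.725 J / 0.00954 W = 500 s.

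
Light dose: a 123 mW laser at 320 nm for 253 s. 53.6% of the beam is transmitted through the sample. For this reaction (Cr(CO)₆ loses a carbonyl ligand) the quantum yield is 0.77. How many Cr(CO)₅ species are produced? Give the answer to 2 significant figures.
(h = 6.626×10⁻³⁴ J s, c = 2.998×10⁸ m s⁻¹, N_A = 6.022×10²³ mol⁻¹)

1.8×10¹⁹ species

Photon energy at 320 nm: hc/λ = (6.626×10⁻³⁴)(2.998×10⁸)/(320×10⁻⁹) = 6.208×10⁻¹⁹ J.
Energy delivered: (123 mW)(253 s) = 31.12 J.
Photons incident: 31.12 / 6.208×10⁻¹⁹ = 5.013×10¹⁹, i.e. 5.013×10¹⁹/6.022×10²³ = 8.324×10⁻⁵ mol.
Fraction absorbed: 1 − 53.6/100 = 0.4640.
Photons absorbed: 0.4640 × 8.324×10⁻⁵ = 3.862×10⁻⁵ mol.
Product: Φ × n_abs = 0.77 × 3.862×10⁻⁵ = 2.974×10⁻⁵ mol.
As a count: 2.974×10⁻⁵ × 6.022×10²³ = 1.8×10¹⁹.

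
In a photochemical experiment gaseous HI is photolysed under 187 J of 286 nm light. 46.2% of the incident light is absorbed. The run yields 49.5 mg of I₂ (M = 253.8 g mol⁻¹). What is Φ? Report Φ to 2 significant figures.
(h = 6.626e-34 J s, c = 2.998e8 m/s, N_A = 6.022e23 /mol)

Φ = 0.94

Product: 49.5 mg / 253.8 g mol⁻¹ = 1.950e-4 mol.
Photon energy at 286 nm: hc/λ = (6.626e-34)(2.998e8)/(286e-9) = 6.946e-19 J.
Photons incident: 187 / 6.946e-19 = 2.692e20, i.e. 2.692e20/6.022e23 = 4.470e-4 mol.
Photons absorbed: 0.462 × 4.470e-4 = 2.065e-4 mol.
Φ = 1.950e-4 mol / 2.065e-4 mol photons = 0.94.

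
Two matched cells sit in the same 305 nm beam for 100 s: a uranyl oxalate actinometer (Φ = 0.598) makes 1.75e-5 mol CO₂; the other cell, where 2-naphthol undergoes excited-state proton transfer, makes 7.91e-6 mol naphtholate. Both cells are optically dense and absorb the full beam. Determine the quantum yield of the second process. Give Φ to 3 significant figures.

Φ = 0.270

Photons absorbed by the actinometer: 1.75e-5 / 0.598 = 2.926e-5 mol.
Φ(unknown) = 7.91e-6 / 2.926e-5 = 0.270.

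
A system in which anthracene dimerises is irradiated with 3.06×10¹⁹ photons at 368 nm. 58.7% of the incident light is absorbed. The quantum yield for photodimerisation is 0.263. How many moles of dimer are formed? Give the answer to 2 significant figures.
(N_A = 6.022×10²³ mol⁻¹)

7.8×10⁻⁶ mol

Moles of photons: 3.06×10¹⁹ / 6.022×10²³ = 5.081×10⁻⁵ mol.
Photons absorbed: 0.587 × 5.081×10⁻⁵ = 2.983×10⁻⁵ mol.
Product: Φ × n_abs = 0.263 × 2.983×10⁻⁵ = 7.845×10⁻⁶ mol.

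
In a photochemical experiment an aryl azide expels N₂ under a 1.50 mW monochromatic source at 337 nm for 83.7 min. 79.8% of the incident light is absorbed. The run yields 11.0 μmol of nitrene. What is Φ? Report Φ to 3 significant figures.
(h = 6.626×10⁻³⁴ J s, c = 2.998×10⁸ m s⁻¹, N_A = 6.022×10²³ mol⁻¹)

Product: 11.0 μmol = 1.10×10⁻⁵ mol.
Photon energy at 337 nm: hc/λ = (6.626×10⁻³⁴)(2.998×10⁸)/(337×10⁻⁹) = 5.895×10⁻¹⁹ J.
Energy delivered: (1.50 mW)(5022 s) = 7.533 J.
Photons incident: 7.533 / 5.895×10⁻¹⁹ = 1.278×10¹⁹, i.e. 1.278×10¹⁹/6.022×10²³ = 2.122×10⁻⁵ mol.
Photons absorbed: 0.798 × 2.122×10⁻⁵ = 1.693×10⁻⁵ mol.
Φ = 1.10×10⁻⁵ mol / 1.693×10⁻⁵ mol photons = 0.650.

Φ = 0.650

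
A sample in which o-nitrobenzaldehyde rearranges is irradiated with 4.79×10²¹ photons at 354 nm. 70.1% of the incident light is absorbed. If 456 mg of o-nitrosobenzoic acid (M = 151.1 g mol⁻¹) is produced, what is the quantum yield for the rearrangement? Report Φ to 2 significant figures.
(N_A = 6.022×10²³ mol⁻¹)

Φ = 0.54

Product: 456 mg / 151.1 g mol⁻¹ = 0.003018 mol.
Moles of photons: 4.79×10²¹ / 6.022×10²³ = 0.007954 mol.
Photons absorbed: 0.701 × 0.007954 = 0.005576 mol.
Φ = 0.003018 mol / 0.005576 mol photons = 0.54.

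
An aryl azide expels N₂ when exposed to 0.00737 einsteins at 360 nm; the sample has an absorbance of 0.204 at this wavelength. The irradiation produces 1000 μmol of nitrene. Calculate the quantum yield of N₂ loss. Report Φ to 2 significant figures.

Φ = 0.36

Product: 1000 μmol = 0.00100 mol.
Fraction absorbed: 1 − 10^(−0.204) = 0.3748.
Photons absorbed: 0.3748 × 0.00737 = 0.002762 mol.
Φ = 0.00100 mol / 0.002762 mol photons = 0.36.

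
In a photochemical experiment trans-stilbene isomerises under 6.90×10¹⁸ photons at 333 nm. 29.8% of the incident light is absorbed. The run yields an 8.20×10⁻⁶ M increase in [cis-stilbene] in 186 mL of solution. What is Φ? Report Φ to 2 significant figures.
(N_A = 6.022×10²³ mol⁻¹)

Product: (8.20×10⁻⁶ M)(0.186 L) = 1.525×10⁻⁶ mol.
Moles of photons: 6.90×10¹⁸ / 6.022×10²³ = 1.146×10⁻⁵ mol.
Photons absorbed: 0.298 × 1.146×10⁻⁵ = 3.415×10⁻⁶ mol.
Φ = 1.525×10⁻⁶ mol / 3.415×10⁻⁶ mol photons = 0.45.

Φ = 0.45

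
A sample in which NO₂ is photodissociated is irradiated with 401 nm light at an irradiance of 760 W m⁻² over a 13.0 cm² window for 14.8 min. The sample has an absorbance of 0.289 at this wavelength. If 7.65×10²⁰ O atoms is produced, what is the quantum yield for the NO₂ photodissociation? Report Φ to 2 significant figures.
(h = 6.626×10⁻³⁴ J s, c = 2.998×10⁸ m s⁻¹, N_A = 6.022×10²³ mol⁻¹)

Φ = 0.89

Product: 7.65×10²⁰ / 6.022×10²³ = 0.001270 mol.
Photon energy at 401 nm: hc/λ = (6.626×10⁻³⁴)(2.998×10⁸)/(401×10⁻⁹) = 4.954×10⁻¹⁹ J.
Energy delivered: (760 W m⁻²)(13.0×10⁻⁴ m²)(888 s) = 877.3 J.
Photons incident: 877.3 / 4.954×10⁻¹⁹ = 1.771×10²¹, i.e. 1.771×10²¹/6.022×10²³ = 0.002941 mol.
Fraction absorbed: 1 − 10^(−0.289) = 0.4860.
Photons absorbed: 0.4860 × 0.002941 = 0.001429 mol.
Φ = 0.001270 mol / 0.001429 mol photons = 0.89.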